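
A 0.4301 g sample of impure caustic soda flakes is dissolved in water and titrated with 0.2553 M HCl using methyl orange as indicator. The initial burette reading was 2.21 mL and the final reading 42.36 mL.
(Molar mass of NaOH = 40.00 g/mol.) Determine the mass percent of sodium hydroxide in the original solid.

NaOH + HCl → NaCl + H2O
n(HCl) = 0.04015 L × 0.2553 mol/L = 0.01025 mol
n(NaOH) = 0.01025 mol (1:1 ratio)
mass of NaOH = 0.01025 × 40.00 g/mol = 0.4100 g
% NaOH = 0.4100 / 0.4301 × 100 = 95.33 %

95.33 %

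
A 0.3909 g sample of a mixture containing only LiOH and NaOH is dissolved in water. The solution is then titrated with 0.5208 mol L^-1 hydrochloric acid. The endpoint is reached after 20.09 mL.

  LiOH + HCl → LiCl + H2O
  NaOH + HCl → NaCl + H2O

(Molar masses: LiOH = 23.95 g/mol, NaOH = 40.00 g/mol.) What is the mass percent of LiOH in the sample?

10.54 %

n(HCl) = 0.02009 × 0.5208 = 0.01046 mol
Let x = n(LiOH), y = n(NaOH).
Titrant: 1x + 1y = 0.01046;  mass: 23.95x + 40.00y = 0.3909
Solving, x = 1.721 × 10^-3 mol, y = 8.742 × 10^-3 mol
mass of LiOH = 1.721 × 10^-3 × 23.95 = 0.04121 g
% LiOH = 0.04121 / 0.3909 × 100 = 10.54 %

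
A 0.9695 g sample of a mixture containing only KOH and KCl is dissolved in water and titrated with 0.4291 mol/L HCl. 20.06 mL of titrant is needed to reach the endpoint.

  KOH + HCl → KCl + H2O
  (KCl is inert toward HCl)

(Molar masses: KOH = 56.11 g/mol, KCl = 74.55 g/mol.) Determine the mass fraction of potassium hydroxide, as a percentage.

49.82 %

n(HCl) = 0.02006 × 0.4291 = 8.608 × 10^-3 mol
Let x = n(KOH), y = n(KCl).
Titrant: 1x = 8.608 × 10^-3;  mass: 56.11x + 74.55y = 0.9695
Solving, x = 8.608 × 10^-3 mol, y = 6.526 × 10^-3 mol
mass of KOH = 8.608 × 10^-3 × 56.11 = 0.4830 g
% KOH = 0.4830 / 0.9695 × 100 = 49.82 %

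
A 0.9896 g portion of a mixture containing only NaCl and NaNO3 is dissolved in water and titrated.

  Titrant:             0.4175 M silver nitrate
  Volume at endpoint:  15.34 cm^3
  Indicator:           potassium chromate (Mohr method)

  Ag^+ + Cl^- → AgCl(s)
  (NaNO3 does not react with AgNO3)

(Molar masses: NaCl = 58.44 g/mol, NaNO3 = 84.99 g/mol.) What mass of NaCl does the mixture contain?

n(AgNO3) = 0.01534 × 0.4175 = 6.404 × 10^-3 mol
Let x = n(NaCl), y = n(NaNO3).
Titrant: 1x = 6.404 × 10^-3;  mass: 58.44x + 84.99y = 0.9896
Solving, x = 6.404 × 10^-3 mol, y = 7.240 × 10^-3 mol
mass of NaCl = 6.404 × 10^-3 × 58.44 = 0.3743 g

0.3743 g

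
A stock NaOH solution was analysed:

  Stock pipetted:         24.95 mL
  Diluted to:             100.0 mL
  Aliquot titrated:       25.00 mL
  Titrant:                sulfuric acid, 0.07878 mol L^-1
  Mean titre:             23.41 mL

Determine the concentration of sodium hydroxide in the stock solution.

0.5913 mol/L

2 NaOH + H2SO4 → Na2SO4 + 2 H2O
n(H2SO4) = 0.02341 × 0.07878 = 1.844 × 10^-3 mol
From the 2:1 ratio, n(NaOH) in the aliquot = 2/1 × 1.844 × 10^-3 = 3.688 × 10^-3 mol
[NaOH]_dilute = 3.688 × 10^-3 / 0.02500 = 0.1475 mol/L
Dilution factor = 100.0 / 24.95 = 4.008
[NaOH]_stock = 0.1475 × 4.008 = 0.5913 mol/L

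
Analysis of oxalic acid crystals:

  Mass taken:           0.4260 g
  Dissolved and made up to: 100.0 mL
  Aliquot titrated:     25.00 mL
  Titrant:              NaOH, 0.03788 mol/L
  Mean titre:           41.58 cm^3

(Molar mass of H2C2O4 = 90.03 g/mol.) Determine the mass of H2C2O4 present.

H2C2O4 + 2 NaOH → Na2C2O4 + 2 H2O
n(NaOH) per titration = 0.04158 × 0.03788 = 1.575 × 10^-3 mol
From the 1:2 ratio, n(H2C2O4) in each aliquot = 1/2 × 1.575 × 10^-3 = 7.875 × 10^-4 mol
n(H2C2O4) in the whole flask = 7.875 × 10^-4 × 100.0/25.00 = 3.150 × 10^-3 mol
mass of H2C2O4 = 3.150 × 10^-3 × 90.03 = 0.2836 g

0.2836 g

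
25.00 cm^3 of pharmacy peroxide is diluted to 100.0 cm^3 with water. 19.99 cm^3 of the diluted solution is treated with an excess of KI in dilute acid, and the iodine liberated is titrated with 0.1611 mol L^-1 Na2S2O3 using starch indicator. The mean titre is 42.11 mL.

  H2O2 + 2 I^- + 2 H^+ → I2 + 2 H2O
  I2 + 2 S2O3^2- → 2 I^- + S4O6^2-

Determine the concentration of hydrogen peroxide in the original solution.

n(S2O3^2-) = 0.04211 × 0.1611 = 6.784 × 10^-3 mol
n(I2) = n(S2O3^2-)/2 = 3.392 × 10^-3 mol
n(H2O2) in the aliquot = 3.392 × 10^-3 mol (1:1 ratio)
[H2O2]_dilute = 3.392 × 10^-3 / 0.01999 = 0.1697 mol/L
[H2O2]_original = 0.1697 × 100.0/25.00 = 0.6787 mol/L

0.6787 mol/L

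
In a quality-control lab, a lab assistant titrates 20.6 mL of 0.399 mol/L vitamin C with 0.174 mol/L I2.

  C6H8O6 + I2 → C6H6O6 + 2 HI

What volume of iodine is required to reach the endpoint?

n(C6H8O6) = 0.0206 L × 0.399 mol/L = 8.22 × 10^-3 mol
n(I2) = 8.22 × 10^-3 mol (1:1 stoichiometry)
V(I2) = 8.22 × 10^-3 mol / 0.174 mol/L = 0.0472 L = 47.2 mL

47.2 mL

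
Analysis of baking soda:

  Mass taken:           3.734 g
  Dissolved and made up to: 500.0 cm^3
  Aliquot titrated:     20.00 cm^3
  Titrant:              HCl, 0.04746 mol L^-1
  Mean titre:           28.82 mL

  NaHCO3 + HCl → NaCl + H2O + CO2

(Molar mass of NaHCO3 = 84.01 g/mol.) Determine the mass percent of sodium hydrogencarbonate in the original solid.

n(HCl) per titration = 0.02882 × 0.04746 = 1.368 × 10^-3 mol
n(NaHCO3) in each aliquot = 1.368 × 10^-3 mol (1:1 ratio)
n(NaHCO3) in the whole flask = 1.368 × 10^-3 × 500.0/20.00 = 0.03419 mol
mass of NaHCO3 = 0.03419 × 84.01 = 2.873 g
% NaHCO3 = 2.873 / 3.734 × 100 = 76.93 %

76.93 %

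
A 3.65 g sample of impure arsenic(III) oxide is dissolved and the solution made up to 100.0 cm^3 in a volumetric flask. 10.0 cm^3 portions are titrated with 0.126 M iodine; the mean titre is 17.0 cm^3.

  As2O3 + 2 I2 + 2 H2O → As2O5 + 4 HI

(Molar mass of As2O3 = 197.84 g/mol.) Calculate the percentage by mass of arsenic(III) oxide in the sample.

n(I2) per titration = 0.0170 × 0.126 = 2.14 × 10^-3 mol
From the 1:2 ratio, n(As2O3) in each aliquot = 1/2 × 2.14 × 10^-3 = 1.07 × 10^-3 mol
n(As2O3) in the whole flask = 1.07 × 10^-3 × 100.0/10.0 = 0.0107 mol
mass of As2O3 = 0.0107 × 197.84 = 2.12 g
% As2O3 = 2.12 / 3.65 × 100 = 58.1 %

58.1 %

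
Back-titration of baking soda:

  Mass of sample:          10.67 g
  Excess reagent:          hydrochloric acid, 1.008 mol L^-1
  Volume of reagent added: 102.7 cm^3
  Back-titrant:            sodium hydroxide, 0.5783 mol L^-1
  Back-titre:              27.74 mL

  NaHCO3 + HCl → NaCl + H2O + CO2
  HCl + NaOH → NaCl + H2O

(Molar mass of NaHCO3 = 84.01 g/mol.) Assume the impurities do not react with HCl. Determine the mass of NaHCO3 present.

n(HCl) added = 0.1027 × 1.008 = 0.1035 mol
n(NaOH) used in back-titration = 0.02774 × 0.5783 = 0.01604 mol
n(HCl) left over = 0.01604 mol (1:1 ratio)
n(HCl) consumed by analyte = 0.1035 − 0.01604 = 0.08748 mol
n(NaHCO3) = 0.08748 mol (1:1 ratio)
mass of NaHCO3 = 0.08748 × 84.01 = 7.349 g

7.349 g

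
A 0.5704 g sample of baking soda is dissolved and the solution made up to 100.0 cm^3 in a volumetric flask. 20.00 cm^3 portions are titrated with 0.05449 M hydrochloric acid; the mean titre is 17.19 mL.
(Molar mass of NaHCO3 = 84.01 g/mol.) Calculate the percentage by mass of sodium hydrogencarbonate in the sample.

68.98 %

NaHCO3 + HCl → NaCl + H2O + CO2
n(HCl) per titration = 0.01719 × 0.05449 = 9.367 × 10^-4 mol
n(NaHCO3) in each aliquot = 9.367 × 10^-4 mol (1:1 ratio)
n(NaHCO3) in the whole flask = 9.367 × 10^-4 × 100.0/20.00 = 4.683 × 10^-3 mol
mass of NaHCO3 = 4.683 × 10^-3 × 84.01 = 0.3935 g
% NaHCO3 = 0.3935 / 0.5704 × 100 = 68.98 %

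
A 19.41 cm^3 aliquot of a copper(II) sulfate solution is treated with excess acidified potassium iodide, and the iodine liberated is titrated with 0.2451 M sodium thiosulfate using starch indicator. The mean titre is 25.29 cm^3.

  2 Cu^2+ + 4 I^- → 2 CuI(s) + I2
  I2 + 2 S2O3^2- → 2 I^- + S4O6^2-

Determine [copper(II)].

0.3193 M

n(S2O3^2-) = 0.02529 × 0.2451 = 6.199 × 10^-3 mol
n(I2) = n(S2O3^2-)/2 = 3.099 × 10^-3 mol
From the 2:1 ratio, n(Cu2+) in the aliquot = 2/1 × 3.099 × 10^-3 = 6.199 × 10^-3 mol
[Cu2+] = 6.199 × 10^-3 / 0.01941 = 0.3193 mol/L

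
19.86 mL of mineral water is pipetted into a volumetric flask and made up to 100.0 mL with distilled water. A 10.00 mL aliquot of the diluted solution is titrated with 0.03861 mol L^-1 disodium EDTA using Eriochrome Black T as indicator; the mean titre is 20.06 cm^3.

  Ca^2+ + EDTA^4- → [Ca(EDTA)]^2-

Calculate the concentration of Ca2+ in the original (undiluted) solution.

n(EDTA) = 0.02006 × 0.03861 = 7.745 × 10^-4 mol
n(Ca2+) in the aliquot = 7.745 × 10^-4 mol (1:1 ratio)
[Ca2+]_dilute = 7.745 × 10^-4 / 0.01000 = 0.07745 mol/L
Dilution factor = 100.0 / 19.86 = 5.035
[Ca2+]_stock = 0.07745 × 5.035 = 0.3900 mol/L

0.3900 mol/L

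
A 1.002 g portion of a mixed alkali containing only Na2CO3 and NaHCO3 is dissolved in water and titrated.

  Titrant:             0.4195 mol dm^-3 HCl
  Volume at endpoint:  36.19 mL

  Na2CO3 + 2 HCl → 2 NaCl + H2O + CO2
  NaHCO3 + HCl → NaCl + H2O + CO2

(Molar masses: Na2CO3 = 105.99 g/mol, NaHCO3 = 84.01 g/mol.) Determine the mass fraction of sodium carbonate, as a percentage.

n(HCl) = 0.03619 × 0.4195 = 0.01518 mol
Let x = n(Na2CO3), y = n(NaHCO3).
Titrant: 2x + 1y = 0.01518;  mass: 105.99x + 84.01y = 1.002
Solving, x = 4.408 × 10^-3 mol, y = 6.366 × 10^-3 mol
mass of Na2CO3 = 4.408 × 10^-3 × 105.99 = 0.4672 g
% Na2CO3 = 0.4672 / 1.002 × 100 = 46.62 %

46.62 %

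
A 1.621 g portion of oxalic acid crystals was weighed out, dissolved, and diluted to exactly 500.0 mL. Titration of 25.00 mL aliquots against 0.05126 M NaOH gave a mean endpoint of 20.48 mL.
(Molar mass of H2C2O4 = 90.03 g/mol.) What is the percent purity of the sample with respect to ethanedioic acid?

58.31 %

H2C2O4 + 2 NaOH → Na2C2O4 + 2 H2O
n(NaOH) per titration = 0.02048 × 0.05126 = 1.050 × 10^-3 mol
From the 1:2 ratio, n(H2C2O4) in each aliquot = 1/2 × 1.050 × 10^-3 = 5.249 × 10^-4 mol
n(H2C2O4) in the whole flask = 5.249 × 10^-4 × 500.0/25.00 = 0.01050 mol
mass of H2C2O4 = 0.01050 × 90.03 = 0.9451 g
% H2C2O4 = 0.9451 / 1.621 × 100 = 58.31 %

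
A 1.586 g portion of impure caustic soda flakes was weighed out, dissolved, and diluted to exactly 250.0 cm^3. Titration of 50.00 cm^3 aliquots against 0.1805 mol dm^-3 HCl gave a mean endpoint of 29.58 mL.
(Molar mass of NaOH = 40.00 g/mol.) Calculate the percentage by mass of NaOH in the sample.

NaOH + HCl → NaCl + H2O
n(HCl) per titration = 0.02958 × 0.1805 = 5.339 × 10^-3 mol
n(NaOH) in each aliquot = 5.339 × 10^-3 mol (1:1 ratio)
n(NaOH) in the whole flask = 5.339 × 10^-3 × 250.0/50.00 = 0.02670 mol
mass of NaOH = 0.02670 × 40.00 = 1.068 g
% NaOH = 1.068 / 1.586 × 100 = 67.33 %

67.33 %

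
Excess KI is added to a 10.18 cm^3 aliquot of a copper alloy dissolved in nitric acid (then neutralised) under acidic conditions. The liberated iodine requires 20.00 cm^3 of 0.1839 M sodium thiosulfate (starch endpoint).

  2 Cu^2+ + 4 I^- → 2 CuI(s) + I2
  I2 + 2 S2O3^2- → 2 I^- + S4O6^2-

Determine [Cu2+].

n(S2O3^2-) = 0.02000 × 0.1839 = 3.678 × 10^-3 mol
n(I2) = n(S2O3^2-)/2 = 1.839 × 10^-3 mol
From the 2:1 ratio, n(Cu2+) in the aliquot = 2/1 × 1.839 × 10^-3 = 3.678 × 10^-3 mol
[Cu2+] = 3.678 × 10^-3 / 0.01018 = 0.3613 mol/L

0.3613 M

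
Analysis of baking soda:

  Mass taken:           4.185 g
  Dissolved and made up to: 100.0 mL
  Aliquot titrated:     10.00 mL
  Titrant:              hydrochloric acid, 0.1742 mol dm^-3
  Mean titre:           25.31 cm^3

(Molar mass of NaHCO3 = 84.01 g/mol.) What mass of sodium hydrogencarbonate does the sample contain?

NaHCO3 + HCl → NaCl + H2O + CO2
n(HCl) per titration = 0.02531 × 0.1742 = 4.409 × 10^-3 mol
n(NaHCO3) in each aliquot = 4.409 × 10^-3 mol (1:1 ratio)
n(NaHCO3) in the whole flask = 4.409 × 10^-3 × 100.0/10.00 = 0.04409 mol
mass of NaHCO3 = 0.04409 × 84.01 = 3.704 g

3.704 g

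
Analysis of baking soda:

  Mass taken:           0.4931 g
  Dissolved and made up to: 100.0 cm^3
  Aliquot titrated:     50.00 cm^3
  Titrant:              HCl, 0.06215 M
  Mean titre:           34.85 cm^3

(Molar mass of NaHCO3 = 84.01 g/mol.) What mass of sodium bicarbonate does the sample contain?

0.3639 g

NaHCO3 + HCl → NaCl + H2O + CO2
n(HCl) per titration = 0.03485 × 0.06215 = 2.166 × 10^-3 mol
n(NaHCO3) in each aliquot = 2.166 × 10^-3 mol (1:1 ratio)
n(NaHCO3) in the whole flask = 2.166 × 10^-3 × 100.0/50.00 = 4.332 × 10^-3 mol
mass of NaHCO3 = 4.332 × 10^-3 × 84.01 = 0.3639 g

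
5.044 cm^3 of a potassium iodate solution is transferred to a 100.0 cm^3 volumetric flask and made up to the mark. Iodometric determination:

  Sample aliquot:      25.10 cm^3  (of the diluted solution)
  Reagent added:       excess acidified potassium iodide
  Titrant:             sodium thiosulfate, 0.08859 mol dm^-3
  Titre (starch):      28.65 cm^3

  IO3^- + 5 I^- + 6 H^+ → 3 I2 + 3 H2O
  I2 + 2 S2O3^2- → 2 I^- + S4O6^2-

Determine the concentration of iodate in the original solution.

0.3341 mol/L

n(S2O3^2-) = 0.02865 × 0.08859 = 2.538 × 10^-3 mol
n(I2) = n(S2O3^2-)/2 = 1.269 × 10^-3 mol
From the 1:3 ratio, n(IO3^-) in the aliquot = 1/3 × 1.269 × 10^-3 = 4.230 × 10^-4 mol
[IO3^-]_dilute = 4.230 × 10^-4 / 0.02510 = 0.01685 mol/L
[IO3^-]_original = 0.01685 × 100.0/5.044 = 0.3341 mol/L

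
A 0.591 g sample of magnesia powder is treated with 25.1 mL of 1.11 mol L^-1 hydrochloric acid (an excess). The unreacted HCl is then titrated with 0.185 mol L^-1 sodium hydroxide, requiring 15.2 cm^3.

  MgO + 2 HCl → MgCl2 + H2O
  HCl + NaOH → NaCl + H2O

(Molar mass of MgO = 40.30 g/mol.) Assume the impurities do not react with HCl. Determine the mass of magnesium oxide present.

0.505 g

n(HCl) added = 0.0251 × 1.11 = 0.0279 mol
n(NaOH) used in back-titration = 0.0152 × 0.185 = 2.81 × 10^-3 mol
n(HCl) left over = 2.81 × 10^-3 mol (1:1 ratio)
n(HCl) consumed by analyte = 0.0279 − 2.81 × 10^-3 = 0.0250 mol
From the 1:2 ratio, n(MgO) = 1/2 × 0.0250 = 0.0125 mol
mass of MgO = 0.0125 × 40.30 = 0.505 g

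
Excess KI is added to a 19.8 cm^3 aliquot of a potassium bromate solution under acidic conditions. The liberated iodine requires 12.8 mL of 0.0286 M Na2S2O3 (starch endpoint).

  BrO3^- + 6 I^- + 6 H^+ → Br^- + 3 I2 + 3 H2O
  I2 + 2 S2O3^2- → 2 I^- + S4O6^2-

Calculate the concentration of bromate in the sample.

n(S2O3^2-) = 0.0128 × 0.0286 = 3.66 × 10^-4 mol
n(I2) = n(S2O3^2-)/2 = 1.83 × 10^-4 mol
From the 1:3 ratio, n(BrO3^-) in the aliquot = 1/3 × 1.83 × 10^-4 = 6.10 × 10^-5 mol
[BrO3^-] = 6.10 × 10^-5 / 0.0198 = 0.00308 mol/L

0.00308 M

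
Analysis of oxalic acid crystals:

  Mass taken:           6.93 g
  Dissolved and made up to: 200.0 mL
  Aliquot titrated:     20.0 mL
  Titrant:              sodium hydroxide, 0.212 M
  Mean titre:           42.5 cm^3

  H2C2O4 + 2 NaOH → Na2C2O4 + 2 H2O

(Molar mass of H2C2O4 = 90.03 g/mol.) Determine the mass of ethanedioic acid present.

4.06 g

n(NaOH) per titration = 0.0425 × 0.212 = 9.01 × 10^-3 mol
From the 1:2 ratio, n(H2C2O4) in each aliquot = 1/2 × 9.01 × 10^-3 = 4.50 × 10^-3 mol
n(H2C2O4) in the whole flask = 4.50 × 10^-3 × 200.0/20.0 = 0.0451 mol
mass of H2C2O4 = 0.0451 × 90.03 = 4.06 g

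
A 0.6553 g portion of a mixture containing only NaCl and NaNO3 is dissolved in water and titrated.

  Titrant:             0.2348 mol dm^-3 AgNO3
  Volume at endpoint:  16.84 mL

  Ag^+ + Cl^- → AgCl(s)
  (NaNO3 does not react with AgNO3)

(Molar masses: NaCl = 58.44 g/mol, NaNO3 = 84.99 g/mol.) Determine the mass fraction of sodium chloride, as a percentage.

35.26 %

n(AgNO3) = 0.01684 × 0.2348 = 3.954 × 10^-3 mol
Let x = n(NaCl), y = n(NaNO3).
Titrant: 1x = 3.954 × 10^-3;  mass: 58.44x + 84.99y = 0.6553
Solving, x = 3.954 × 10^-3 mol, y = 4.991 × 10^-3 mol
mass of NaCl = 3.954 × 10^-3 × 58.44 = 0.2311 g
% NaCl = 0.2311 / 0.6553 × 100 = 35.26 %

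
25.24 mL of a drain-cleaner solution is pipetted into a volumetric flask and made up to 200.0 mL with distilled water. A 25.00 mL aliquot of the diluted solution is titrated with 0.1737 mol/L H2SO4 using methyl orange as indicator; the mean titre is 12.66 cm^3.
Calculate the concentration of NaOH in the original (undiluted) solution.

1.394 mol/L

2 NaOH + H2SO4 → Na2SO4 + 2 H2O
n(H2SO4) = 0.01266 × 0.1737 = 2.199 × 10^-3 mol
From the 2:1 ratio, n(NaOH) in the aliquot = 2/1 × 2.199 × 10^-3 = 4.398 × 10^-3 mol
[NaOH]_dilute = 4.398 × 10^-3 / 0.02500 = 0.1759 mol/L
Dilution factor = 200.0 / 25.24 = 7.924
[NaOH]_stock = 0.1759 × 7.924 = 1.394 mol/L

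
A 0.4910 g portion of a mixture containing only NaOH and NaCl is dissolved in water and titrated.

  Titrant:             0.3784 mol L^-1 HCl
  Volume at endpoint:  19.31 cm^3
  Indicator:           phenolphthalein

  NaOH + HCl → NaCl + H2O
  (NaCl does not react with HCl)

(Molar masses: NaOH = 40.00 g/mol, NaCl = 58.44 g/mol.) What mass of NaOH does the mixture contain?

n(HCl) = 0.01931 × 0.3784 = 7.307 × 10^-3 mol
Let x = n(NaOH), y = n(NaCl).
Titrant: 1x = 7.307 × 10^-3;  mass: 40.00x + 58.44y = 0.4910
Solving, x = 7.307 × 10^-3 mol, y = 3.400 × 10^-3 mol
mass of NaOH = 7.307 × 10^-3 × 40.00 = 0.2923 g

0.2923 g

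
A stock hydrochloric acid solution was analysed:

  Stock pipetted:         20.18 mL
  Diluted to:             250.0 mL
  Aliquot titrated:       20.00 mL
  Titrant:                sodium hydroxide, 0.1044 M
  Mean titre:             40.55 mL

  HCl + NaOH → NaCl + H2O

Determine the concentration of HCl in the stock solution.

2.622 M

n(NaOH) = 0.04055 × 0.1044 = 4.233 × 10^-3 mol
n(HCl) in the aliquot = 4.233 × 10^-3 mol (1:1 ratio)
[HCl]_dilute = 4.233 × 10^-3 / 0.02000 = 0.2117 mol/L
Dilution factor = 250.0 / 20.18 = 12.39
[HCl]_stock = 0.2117 × 12.39 = 2.622 mol/L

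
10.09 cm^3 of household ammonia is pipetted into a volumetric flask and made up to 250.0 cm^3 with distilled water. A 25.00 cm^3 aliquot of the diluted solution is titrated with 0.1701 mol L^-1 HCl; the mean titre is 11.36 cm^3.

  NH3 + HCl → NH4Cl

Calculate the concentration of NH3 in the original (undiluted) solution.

n(HCl) = 0.01136 × 0.1701 = 1.932 × 10^-3 mol
n(NH3) in the aliquot = 1.932 × 10^-3 mol (1:1 ratio)
[NH3]_dilute = 1.932 × 10^-3 / 0.02500 = 0.07729 mol/L
Dilution factor = 250.0 / 10.09 = 24.78
[NH3]_stock = 0.07729 × 24.78 = 1.915 mol/L

1.915 mol/L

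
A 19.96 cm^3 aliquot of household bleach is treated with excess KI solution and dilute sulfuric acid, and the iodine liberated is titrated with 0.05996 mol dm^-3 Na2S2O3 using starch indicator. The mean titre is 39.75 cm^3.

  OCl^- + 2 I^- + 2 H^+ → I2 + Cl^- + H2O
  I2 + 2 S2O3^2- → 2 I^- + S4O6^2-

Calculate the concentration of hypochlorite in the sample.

n(S2O3^2-) = 0.03975 × 0.05996 = 2.383 × 10^-3 mol
n(I2) = n(S2O3^2-)/2 = 1.192 × 10^-3 mol
n(OCl^-) in the aliquot = 1.192 × 10^-3 mol (1:1 ratio)
[OCl^-] = 1.192 × 10^-3 / 0.01996 = 0.05970 mol/L

0.05970 mol/L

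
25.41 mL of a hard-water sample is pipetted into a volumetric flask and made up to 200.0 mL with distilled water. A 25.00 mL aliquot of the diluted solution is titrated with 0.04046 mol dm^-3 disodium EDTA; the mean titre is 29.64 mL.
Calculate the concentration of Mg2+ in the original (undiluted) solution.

Mg^2+ + EDTA^4- → [Mg(EDTA)]^2-
n(EDTA) = 0.02964 × 0.04046 = 1.199 × 10^-3 mol
n(Mg2+) in the aliquot = 1.199 × 10^-3 mol (1:1 ratio)
[Mg2+]_dilute = 1.199 × 10^-3 / 0.02500 = 0.04797 mol/L
Dilution factor = 200.0 / 25.41 = 7.871
[Mg2+]_stock = 0.04797 × 7.871 = 0.3776 mol/L

0.3776 mol/L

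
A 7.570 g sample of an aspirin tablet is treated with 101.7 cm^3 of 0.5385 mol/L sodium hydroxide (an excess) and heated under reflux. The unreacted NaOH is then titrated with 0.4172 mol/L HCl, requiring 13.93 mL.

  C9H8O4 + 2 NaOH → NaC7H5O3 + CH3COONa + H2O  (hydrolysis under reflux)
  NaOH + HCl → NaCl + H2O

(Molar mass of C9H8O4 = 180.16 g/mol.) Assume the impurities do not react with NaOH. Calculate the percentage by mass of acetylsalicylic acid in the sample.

58.25 %

n(NaOH) added = 0.1017 × 0.5385 = 0.05477 mol
n(HCl) used in back-titration = 0.01393 × 0.4172 = 5.812 × 10^-3 mol
n(NaOH) left over = 5.812 × 10^-3 mol (1:1 ratio)
n(NaOH) consumed by analyte = 0.05477 − 5.812 × 10^-3 = 0.04895 mol
From the 1:2 ratio, n(C9H8O4) = 1/2 × 0.04895 = 0.02448 mol
mass of C9H8O4 = 0.02448 × 180.16 = 4.410 g
% C9H8O4 = 4.410 / 7.570 × 100 = 58.25 %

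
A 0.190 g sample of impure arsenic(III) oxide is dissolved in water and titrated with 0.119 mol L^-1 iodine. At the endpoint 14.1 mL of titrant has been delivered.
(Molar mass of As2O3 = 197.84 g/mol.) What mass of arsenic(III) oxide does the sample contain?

As2O3 + 2 I2 + 2 H2O → As2O5 + 4 HI
n(I2) = 0.0141 L × 0.119 mol/L = 1.68 × 10^-3 mol
From the 1:2 ratio, n(As2O3) = 1/2 × 1.68 × 10^-3 = 8.39 × 10^-4 mol
mass of As2O3 = 8.39 × 10^-4 × 197.84 g/mol = 0.166 g

0.166 g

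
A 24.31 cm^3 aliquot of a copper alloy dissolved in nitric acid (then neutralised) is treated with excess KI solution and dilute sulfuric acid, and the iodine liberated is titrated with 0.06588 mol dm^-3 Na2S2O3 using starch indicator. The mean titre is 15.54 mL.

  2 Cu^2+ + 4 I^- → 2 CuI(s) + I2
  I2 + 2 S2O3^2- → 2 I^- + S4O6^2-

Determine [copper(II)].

0.04211 mol/L

n(S2O3^2-) = 0.01554 × 0.06588 = 1.024 × 10^-3 mol
n(I2) = n(S2O3^2-)/2 = 5.119 × 10^-4 mol
From the 2:1 ratio, n(Cu2+) in the aliquot = 2/1 × 5.119 × 10^-4 = 1.024 × 10^-3 mol
[Cu2+] = 1.024 × 10^-3 / 0.02431 = 0.04211 mol/L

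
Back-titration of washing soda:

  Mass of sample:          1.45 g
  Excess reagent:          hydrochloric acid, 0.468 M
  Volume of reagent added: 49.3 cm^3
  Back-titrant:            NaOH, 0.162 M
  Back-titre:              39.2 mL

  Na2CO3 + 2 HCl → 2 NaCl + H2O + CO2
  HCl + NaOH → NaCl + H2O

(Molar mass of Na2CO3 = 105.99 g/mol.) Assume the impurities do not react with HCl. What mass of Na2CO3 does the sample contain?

n(HCl) added = 0.0493 × 0.468 = 0.0231 mol
n(NaOH) used in back-titration = 0.0392 × 0.162 = 6.35 × 10^-3 mol
n(HCl) left over = 6.35 × 10^-3 mol (1:1 ratio)
n(HCl) consumed by analyte = 0.0231 − 6.35 × 10^-3 = 0.0167 mol
From the 1:2 ratio, n(Na2CO3) = 1/2 × 0.0167 = 8.36 × 10^-3 mol
mass of Na2CO3 = 8.36 × 10^-3 × 105.99 = 0.886 g

0.886 g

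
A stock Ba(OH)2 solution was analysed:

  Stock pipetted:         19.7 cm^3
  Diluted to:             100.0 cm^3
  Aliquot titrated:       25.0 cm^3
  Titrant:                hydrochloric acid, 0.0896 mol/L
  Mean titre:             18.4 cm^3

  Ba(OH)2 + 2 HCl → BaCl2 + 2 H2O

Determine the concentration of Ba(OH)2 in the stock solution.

0.167 mol/L

n(HCl) = 0.0184 × 0.0896 = 1.65 × 10^-3 mol
From the 1:2 ratio, n(Ba(OH)2) in the aliquot = 1/2 × 1.65 × 10^-3 = 8.24 × 10^-4 mol
[Ba(OH)2]_dilute = 8.24 × 10^-4 / 0.0250 = 0.0330 mol/L
Dilution factor = 100.0 / 19.7 = 5.076
[Ba(OH)2]_stock = 0.0330 × 5.076 = 0.167 mol/L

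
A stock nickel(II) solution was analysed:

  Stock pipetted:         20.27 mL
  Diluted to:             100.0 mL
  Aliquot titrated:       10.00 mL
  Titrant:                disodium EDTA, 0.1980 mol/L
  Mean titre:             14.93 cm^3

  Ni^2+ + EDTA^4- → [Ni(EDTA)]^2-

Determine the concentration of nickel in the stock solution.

1.458 mol/L

n(EDTA) = 0.01493 × 0.1980 = 2.956 × 10^-3 mol
n(Ni2+) in the aliquot = 2.956 × 10^-3 mol (1:1 ratio)
[Ni2+]_dilute = 2.956 × 10^-3 / 0.01000 = 0.2956 mol/L
Dilution factor = 100.0 / 20.27 = 4.933
[Ni2+]_stock = 0.2956 × 4.933 = 1.458 mol/L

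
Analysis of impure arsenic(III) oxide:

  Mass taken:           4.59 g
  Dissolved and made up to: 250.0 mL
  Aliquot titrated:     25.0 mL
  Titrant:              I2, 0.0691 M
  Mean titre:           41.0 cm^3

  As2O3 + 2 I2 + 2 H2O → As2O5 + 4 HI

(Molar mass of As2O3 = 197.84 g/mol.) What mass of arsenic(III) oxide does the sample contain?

n(I2) per titration = 0.0410 × 0.0691 = 2.83 × 10^-3 mol
From the 1:2 ratio, n(As2O3) in each aliquot = 1/2 × 2.83 × 10^-3 = 1.42 × 10^-3 mol
n(As2O3) in the whole flask = 1.42 × 10^-3 × 250.0/25.0 = 0.0142 mol
mass of As2O3 = 0.0142 × 197.84 = 2.80 g

2.80 g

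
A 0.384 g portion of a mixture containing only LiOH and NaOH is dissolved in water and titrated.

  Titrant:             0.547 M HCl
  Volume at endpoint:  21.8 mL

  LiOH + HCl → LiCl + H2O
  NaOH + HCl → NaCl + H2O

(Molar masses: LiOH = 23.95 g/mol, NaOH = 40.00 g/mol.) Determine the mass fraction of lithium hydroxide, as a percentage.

n(HCl) = 0.0218 × 0.547 = 0.0119 mol
Let x = n(LiOH), y = n(NaOH).
Titrant: 1x + 1y = 0.0119;  mass: 23.95x + 40.00y = 0.384
Solving, x = 5.79 × 10^-3 mol, y = 6.13 × 10^-3 mol
mass of LiOH = 5.79 × 10^-3 × 23.95 = 0.139 g
% LiOH = 0.139 / 0.384 × 100 = 36.1 %

36.1 %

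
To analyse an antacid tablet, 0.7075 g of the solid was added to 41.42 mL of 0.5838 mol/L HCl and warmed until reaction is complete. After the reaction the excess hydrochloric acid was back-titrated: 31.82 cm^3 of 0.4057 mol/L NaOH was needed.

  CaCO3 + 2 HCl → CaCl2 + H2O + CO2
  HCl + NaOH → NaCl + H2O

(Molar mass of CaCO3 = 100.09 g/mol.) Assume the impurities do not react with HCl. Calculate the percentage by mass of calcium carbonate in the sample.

79.73 %

n(HCl) added = 0.04142 × 0.5838 = 0.02418 mol
n(NaOH) used in back-titration = 0.03182 × 0.4057 = 0.01291 mol
n(HCl) left over = 0.01291 mol (1:1 ratio)
n(HCl) consumed by analyte = 0.02418 − 0.01291 = 0.01127 mol
From the 1:2 ratio, n(CaCO3) = 1/2 × 0.01127 = 5.636 × 10^-3 mol
mass of CaCO3 = 5.636 × 10^-3 × 100.09 = 0.5641 g
% CaCO3 = 0.5641 / 0.7075 × 100 = 79.73 %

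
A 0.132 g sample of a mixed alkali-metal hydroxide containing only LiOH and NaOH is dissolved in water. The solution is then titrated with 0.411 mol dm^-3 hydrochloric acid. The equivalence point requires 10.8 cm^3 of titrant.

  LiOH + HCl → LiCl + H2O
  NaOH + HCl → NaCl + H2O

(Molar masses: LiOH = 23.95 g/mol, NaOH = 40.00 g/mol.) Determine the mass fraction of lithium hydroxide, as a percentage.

n(HCl) = 0.0108 × 0.411 = 4.44 × 10^-3 mol
Let x = n(LiOH), y = n(NaOH).
Titrant: 1x + 1y = 4.44 × 10^-3;  mass: 23.95x + 40.00y = 0.132
Solving, x = 2.84 × 10^-3 mol, y = 1.60 × 10^-3 mol
mass of LiOH = 2.84 × 10^-3 × 23.95 = 0.0680 g
% LiOH = 0.0680 / 0.132 × 100 = 51.5 %

51.5 %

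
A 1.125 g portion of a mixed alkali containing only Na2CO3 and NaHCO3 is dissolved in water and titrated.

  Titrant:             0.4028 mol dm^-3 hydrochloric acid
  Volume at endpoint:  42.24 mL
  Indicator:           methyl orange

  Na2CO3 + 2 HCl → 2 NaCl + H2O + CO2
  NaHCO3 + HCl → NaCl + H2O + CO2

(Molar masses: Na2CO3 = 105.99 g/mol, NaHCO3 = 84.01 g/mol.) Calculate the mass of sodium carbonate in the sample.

n(HCl) = 0.04224 × 0.4028 = 0.01701 mol
Let x = n(Na2CO3), y = n(NaHCO3).
Titrant: 2x + 1y = 0.01701;  mass: 105.99x + 84.01y = 1.125
Solving, x = 4.907 × 10^-3 mol, y = 7.201 × 10^-3 mol
mass of Na2CO3 = 4.907 × 10^-3 × 105.99 = 0.5201 g

0.5201 g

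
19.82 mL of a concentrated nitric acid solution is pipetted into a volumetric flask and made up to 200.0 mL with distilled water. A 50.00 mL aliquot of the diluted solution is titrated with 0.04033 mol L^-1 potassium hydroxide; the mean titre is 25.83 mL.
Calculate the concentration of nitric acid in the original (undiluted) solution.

HNO3 + KOH → KNO3 + H2O
n(KOH) = 0.02583 × 0.04033 = 1.042 × 10^-3 mol
n(HNO3) in the aliquot = 1.042 × 10^-3 mol (1:1 ratio)
[HNO3]_dilute = 1.042 × 10^-3 / 0.05000 = 0.02083 mol/L
Dilution factor = 200.0 / 19.82 = 10.09
[HNO3]_stock = 0.02083 × 10.09 = 0.2102 mol/L

0.2102 mol/L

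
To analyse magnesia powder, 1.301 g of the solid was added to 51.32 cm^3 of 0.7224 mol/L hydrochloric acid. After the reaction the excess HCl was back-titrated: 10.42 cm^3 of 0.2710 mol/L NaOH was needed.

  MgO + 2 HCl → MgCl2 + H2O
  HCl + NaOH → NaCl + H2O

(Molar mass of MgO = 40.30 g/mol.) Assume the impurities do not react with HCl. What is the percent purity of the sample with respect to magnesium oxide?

n(HCl) added = 0.05132 × 0.7224 = 0.03707 mol
n(NaOH) used in back-titration = 0.01042 × 0.2710 = 2.824 × 10^-3 mol
n(HCl) left over = 2.824 × 10^-3 mol (1:1 ratio)
n(HCl) consumed by analyte = 0.03707 − 2.824 × 10^-3 = 0.03425 mol
From the 1:2 ratio, n(MgO) = 1/2 × 0.03425 = 0.01712 mol
mass of MgO = 0.01712 × 40.30 = 0.6901 g
% MgO = 0.6901 / 1.301 × 100 = 53.05 %

53.05 %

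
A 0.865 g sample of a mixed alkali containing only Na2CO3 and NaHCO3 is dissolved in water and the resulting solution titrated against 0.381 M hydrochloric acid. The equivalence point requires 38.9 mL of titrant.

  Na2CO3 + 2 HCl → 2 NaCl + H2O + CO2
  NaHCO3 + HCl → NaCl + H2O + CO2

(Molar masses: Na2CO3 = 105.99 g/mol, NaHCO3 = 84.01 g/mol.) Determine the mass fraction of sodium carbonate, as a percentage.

n(HCl) = 0.0389 × 0.381 = 0.0148 mol
Let x = n(Na2CO3), y = n(NaHCO3).
Titrant: 2x + 1y = 0.0148;  mass: 105.99x + 84.01y = 0.865
Solving, x = 6.13 × 10^-3 mol, y = 2.57 × 10^-3 mol
mass of Na2CO3 = 6.13 × 10^-3 × 105.99 = 0.649 g
% Na2CO3 = 0.649 / 0.865 × 100 = 75.1 %

75.1 %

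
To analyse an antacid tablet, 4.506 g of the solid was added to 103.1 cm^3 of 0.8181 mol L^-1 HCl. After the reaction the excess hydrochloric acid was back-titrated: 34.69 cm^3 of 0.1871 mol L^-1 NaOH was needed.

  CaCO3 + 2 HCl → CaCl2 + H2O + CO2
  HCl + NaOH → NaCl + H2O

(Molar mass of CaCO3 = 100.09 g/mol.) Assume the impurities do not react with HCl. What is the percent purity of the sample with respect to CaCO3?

86.47 %

n(HCl) added = 0.1031 × 0.8181 = 0.08435 mol
n(NaOH) used in back-titration = 0.03469 × 0.1871 = 6.490 × 10^-3 mol
n(HCl) left over = 6.490 × 10^-3 mol (1:1 ratio)
n(HCl) consumed by analyte = 0.08435 − 6.490 × 10^-3 = 0.07786 mol
From the 1:2 ratio, n(CaCO3) = 1/2 × 0.07786 = 0.03893 mol
mass of CaCO3 = 0.03893 × 100.09 = 3.896 g
% CaCO3 = 3.896 / 4.506 × 100 = 86.47 %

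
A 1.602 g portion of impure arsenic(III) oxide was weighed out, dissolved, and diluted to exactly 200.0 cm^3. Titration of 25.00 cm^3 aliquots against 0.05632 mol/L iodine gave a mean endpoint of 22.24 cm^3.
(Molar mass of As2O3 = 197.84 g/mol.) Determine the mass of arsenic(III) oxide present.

As2O3 + 2 I2 + 2 H2O → As2O5 + 4 HI
n(I2) per titration = 0.02224 × 0.05632 = 1.253 × 10^-3 mol
From the 1:2 ratio, n(As2O3) in each aliquot = 1/2 × 1.253 × 10^-3 = 6.263 × 10^-4 mol
n(As2O3) in the whole flask = 6.263 × 10^-4 × 200.0/25.00 = 5.010 × 10^-3 mol
mass of As2O3 = 5.010 × 10^-3 × 197.84 = 0.9912 g

0.9912 g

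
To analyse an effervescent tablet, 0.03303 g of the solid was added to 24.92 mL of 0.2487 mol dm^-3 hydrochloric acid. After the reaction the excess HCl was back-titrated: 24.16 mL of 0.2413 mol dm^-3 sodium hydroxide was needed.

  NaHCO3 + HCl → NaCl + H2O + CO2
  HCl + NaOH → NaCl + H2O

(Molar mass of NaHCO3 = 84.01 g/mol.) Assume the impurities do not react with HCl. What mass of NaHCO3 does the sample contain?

n(HCl) added = 0.02492 × 0.2487 = 6.198 × 10^-3 mol
n(NaOH) used in back-titration = 0.02416 × 0.2413 = 5.830 × 10^-3 mol
n(HCl) left over = 5.830 × 10^-3 mol (1:1 ratio)
n(HCl) consumed by analyte = 6.198 × 10^-3 − 5.830 × 10^-3 = 3.678 × 10^-4 mol
n(NaHCO3) = 3.678 × 10^-4 mol (1:1 ratio)
mass of NaHCO3 = 3.678 × 10^-4 × 84.01 = 0.03090 g

0.03090 g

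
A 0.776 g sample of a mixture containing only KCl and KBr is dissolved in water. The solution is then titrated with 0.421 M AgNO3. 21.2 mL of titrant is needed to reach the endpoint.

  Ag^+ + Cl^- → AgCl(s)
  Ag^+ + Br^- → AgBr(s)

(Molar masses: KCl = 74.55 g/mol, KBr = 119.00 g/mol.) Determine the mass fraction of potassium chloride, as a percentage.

61.8 %

n(AgNO3) = 0.0212 × 0.421 = 8.93 × 10^-3 mol
Let x = n(KCl), y = n(KBr).
Titrant: 1x + 1y = 8.93 × 10^-3;  mass: 74.55x + 119.00y = 0.776
Solving, x = 6.44 × 10^-3 mol, y = 2.49 × 10^-3 mol
mass of KCl = 6.44 × 10^-3 × 74.55 = 0.480 g
% KCl = 0.480 / 0.776 × 100 = 61.8 %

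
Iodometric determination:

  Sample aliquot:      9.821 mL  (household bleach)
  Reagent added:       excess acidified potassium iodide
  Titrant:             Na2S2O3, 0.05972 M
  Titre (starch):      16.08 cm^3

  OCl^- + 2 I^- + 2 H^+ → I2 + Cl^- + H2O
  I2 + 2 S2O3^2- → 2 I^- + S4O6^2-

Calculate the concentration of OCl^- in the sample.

n(S2O3^2-) = 0.01608 × 0.05972 = 9.603 × 10^-4 mol
n(I2) = n(S2O3^2-)/2 = 4.801 × 10^-4 mol
n(OCl^-) in the aliquot = 4.801 × 10^-4 mol (1:1 ratio)
[OCl^-] = 4.801 × 10^-4 / 0.009821 = 0.04889 mol/L

0.04889 M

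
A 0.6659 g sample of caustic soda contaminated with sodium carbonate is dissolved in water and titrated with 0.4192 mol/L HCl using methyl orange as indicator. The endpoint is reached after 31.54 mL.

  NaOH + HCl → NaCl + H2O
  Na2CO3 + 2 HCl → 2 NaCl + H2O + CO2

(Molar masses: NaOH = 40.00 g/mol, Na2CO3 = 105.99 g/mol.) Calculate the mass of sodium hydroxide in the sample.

0.1070 g

n(HCl) = 0.03154 × 0.4192 = 0.01322 mol
Let x = n(NaOH), y = n(Na2CO3).
Titrant: 1x + 2y = 0.01322;  mass: 40.00x + 105.99y = 0.6659
Solving, x = 2.676 × 10^-3 mol, y = 5.273 × 10^-3 mol
mass of NaOH = 2.676 × 10^-3 × 40.00 = 0.1070 g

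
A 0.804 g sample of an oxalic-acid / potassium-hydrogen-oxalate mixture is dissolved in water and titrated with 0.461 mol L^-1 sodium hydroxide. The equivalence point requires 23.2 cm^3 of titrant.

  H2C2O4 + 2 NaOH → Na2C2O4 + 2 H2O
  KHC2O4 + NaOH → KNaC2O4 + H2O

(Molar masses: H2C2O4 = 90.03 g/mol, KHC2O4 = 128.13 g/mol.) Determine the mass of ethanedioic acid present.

n(NaOH) = 0.0232 × 0.461 = 0.0107 mol
Let x = n(H2C2O4), y = n(KHC2O4).
Titrant: 2x + 1y = 0.0107;  mass: 90.03x + 128.13y = 0.804
Solving, x = 3.41 × 10^-3 mol, y = 3.88 × 10^-3 mol
mass of H2C2O4 = 3.41 × 10^-3 × 90.03 = 0.307 g

0.307 g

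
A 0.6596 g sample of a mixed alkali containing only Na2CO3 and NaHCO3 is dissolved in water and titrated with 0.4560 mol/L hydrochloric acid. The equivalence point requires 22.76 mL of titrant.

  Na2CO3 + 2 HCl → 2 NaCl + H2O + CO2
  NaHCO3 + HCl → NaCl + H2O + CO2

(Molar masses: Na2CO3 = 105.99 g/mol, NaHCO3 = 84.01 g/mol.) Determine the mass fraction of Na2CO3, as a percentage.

55.00 %

n(HCl) = 0.02276 × 0.4560 = 0.01038 mol
Let x = n(Na2CO3), y = n(NaHCO3).
Titrant: 2x + 1y = 0.01038;  mass: 105.99x + 84.01y = 0.6596
Solving, x = 3.423 × 10^-3 mol, y = 3.533 × 10^-3 mol
mass of Na2CO3 = 3.423 × 10^-3 × 105.99 = 0.3628 g
% Na2CO3 = 0.3628 / 0.6596 × 100 = 55.00 %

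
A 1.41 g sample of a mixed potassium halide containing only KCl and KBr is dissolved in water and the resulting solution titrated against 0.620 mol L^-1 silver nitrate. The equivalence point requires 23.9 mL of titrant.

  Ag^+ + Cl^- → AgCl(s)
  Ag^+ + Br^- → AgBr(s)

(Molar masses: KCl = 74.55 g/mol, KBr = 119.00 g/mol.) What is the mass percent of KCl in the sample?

n(AgNO3) = 0.0239 × 0.620 = 0.0148 mol
Let x = n(KCl), y = n(KBr).
Titrant: 1x + 1y = 0.0148;  mass: 74.55x + 119.00y = 1.41
Solving, x = 7.95 × 10^-3 mol, y = 6.87 × 10^-3 mol
mass of KCl = 7.95 × 10^-3 × 74.55 = 0.593 g
% KCl = 0.593 / 1.41 × 100 = 42.0 %

42.0 %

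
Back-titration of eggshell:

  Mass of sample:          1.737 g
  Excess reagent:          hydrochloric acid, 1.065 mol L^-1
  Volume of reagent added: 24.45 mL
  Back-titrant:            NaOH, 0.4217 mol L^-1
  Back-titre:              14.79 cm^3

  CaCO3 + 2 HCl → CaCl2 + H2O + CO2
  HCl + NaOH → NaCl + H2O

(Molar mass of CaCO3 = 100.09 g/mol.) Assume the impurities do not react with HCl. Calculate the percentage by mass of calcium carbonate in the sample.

n(HCl) added = 0.02445 × 1.065 = 0.02604 mol
n(NaOH) used in back-titration = 0.01479 × 0.4217 = 6.237 × 10^-3 mol
n(HCl) left over = 6.237 × 10^-3 mol (1:1 ratio)
n(HCl) consumed by analyte = 0.02604 − 6.237 × 10^-3 = 0.01980 mol
From the 1:2 ratio, n(CaCO3) = 1/2 × 0.01980 = 9.901 × 10^-3 mol
mass of CaCO3 = 9.901 × 10^-3 × 100.09 = 0.9910 g
% CaCO3 = 0.9910 / 1.737 × 100 = 57.05 %

57.05 %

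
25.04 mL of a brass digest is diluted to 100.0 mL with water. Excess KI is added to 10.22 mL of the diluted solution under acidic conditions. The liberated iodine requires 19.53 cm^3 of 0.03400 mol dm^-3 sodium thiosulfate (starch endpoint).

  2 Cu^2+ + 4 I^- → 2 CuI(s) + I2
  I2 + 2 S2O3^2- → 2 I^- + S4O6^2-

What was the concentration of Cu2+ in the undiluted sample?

n(S2O3^2-) = 0.01953 × 0.03400 = 6.640 × 10^-4 mol
n(I2) = n(S2O3^2-)/2 = 3.320 × 10^-4 mol
From the 2:1 ratio, n(Cu2+) in the aliquot = 2/1 × 3.320 × 10^-4 = 6.640 × 10^-4 mol
[Cu2+]_dilute = 6.640 × 10^-4 / 0.01022 = 0.06497 mol/L
[Cu2+]_original = 0.06497 × 100.0/25.04 = 0.2595 mol/L

0.2595 mol/L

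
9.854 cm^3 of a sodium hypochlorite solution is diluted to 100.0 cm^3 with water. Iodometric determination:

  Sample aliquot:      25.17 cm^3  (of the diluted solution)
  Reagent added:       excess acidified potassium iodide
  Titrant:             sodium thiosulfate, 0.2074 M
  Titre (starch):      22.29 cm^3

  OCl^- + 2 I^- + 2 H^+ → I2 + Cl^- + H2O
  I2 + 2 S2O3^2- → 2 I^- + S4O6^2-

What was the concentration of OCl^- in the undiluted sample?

0.9320 M

n(S2O3^2-) = 0.02229 × 0.2074 = 4.623 × 10^-3 mol
n(I2) = n(S2O3^2-)/2 = 2.311 × 10^-3 mol
n(OCl^-) in the aliquot = 2.311 × 10^-3 mol (1:1 ratio)
[OCl^-]_dilute = 2.311 × 10^-3 / 0.02517 = 0.09183 mol/L
[OCl^-]_original = 0.09183 × 100.0/9.854 = 0.9320 mol/L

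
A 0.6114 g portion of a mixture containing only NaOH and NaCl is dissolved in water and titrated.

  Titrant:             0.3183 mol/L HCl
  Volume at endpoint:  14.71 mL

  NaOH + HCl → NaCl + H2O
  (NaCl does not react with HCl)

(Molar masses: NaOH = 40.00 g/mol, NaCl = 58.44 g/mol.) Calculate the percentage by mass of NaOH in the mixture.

30.63 %

n(HCl) = 0.01471 × 0.3183 = 4.682 × 10^-3 mol
Let x = n(NaOH), y = n(NaCl).
Titrant: 1x = 4.682 × 10^-3;  mass: 40.00x + 58.44y = 0.6114
Solving, x = 4.682 × 10^-3 mol, y = 7.257 × 10^-3 mol
mass of NaOH = 4.682 × 10^-3 × 40.00 = 0.1873 g
% NaOH = 0.1873 / 0.6114 × 100 = 30.63 %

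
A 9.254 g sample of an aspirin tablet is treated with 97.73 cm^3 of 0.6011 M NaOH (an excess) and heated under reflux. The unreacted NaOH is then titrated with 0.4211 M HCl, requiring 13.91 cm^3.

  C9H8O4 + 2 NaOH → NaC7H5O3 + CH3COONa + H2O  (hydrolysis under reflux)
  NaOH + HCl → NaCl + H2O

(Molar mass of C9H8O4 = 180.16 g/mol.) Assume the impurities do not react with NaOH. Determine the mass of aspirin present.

n(NaOH) added = 0.09773 × 0.6011 = 0.05875 mol
n(HCl) used in back-titration = 0.01391 × 0.4211 = 5.858 × 10^-3 mol
n(NaOH) left over = 5.858 × 10^-3 mol (1:1 ratio)
n(NaOH) consumed by analyte = 0.05875 − 5.858 × 10^-3 = 0.05289 mol
From the 1:2 ratio, n(C9H8O4) = 1/2 × 0.05289 = 0.02644 mol
mass of C9H8O4 = 0.02644 × 180.16 = 4.764 g

4.764 g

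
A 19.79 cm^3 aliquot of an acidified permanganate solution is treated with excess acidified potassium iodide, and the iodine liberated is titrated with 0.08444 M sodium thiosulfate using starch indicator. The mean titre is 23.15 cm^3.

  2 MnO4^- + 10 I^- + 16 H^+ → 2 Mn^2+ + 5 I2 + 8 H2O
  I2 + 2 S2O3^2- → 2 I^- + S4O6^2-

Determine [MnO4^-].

n(S2O3^2-) = 0.02315 × 0.08444 = 1.955 × 10^-3 mol
n(I2) = n(S2O3^2-)/2 = 9.774 × 10^-4 mol
From the 2:5 ratio, n(MnO4^-) in the aliquot = 2/5 × 9.774 × 10^-4 = 3.910 × 10^-4 mol
[MnO4^-] = 3.910 × 10^-4 / 0.01979 = 0.01976 mol/L

0.01976 M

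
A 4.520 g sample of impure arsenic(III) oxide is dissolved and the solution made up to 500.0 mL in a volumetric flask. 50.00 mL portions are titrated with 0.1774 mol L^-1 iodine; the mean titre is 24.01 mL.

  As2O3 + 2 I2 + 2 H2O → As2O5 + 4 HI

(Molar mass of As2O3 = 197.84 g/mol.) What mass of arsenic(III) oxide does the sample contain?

n(I2) per titration = 0.02401 × 0.1774 = 4.259 × 10^-3 mol
From the 1:2 ratio, n(As2O3) in each aliquot = 1/2 × 4.259 × 10^-3 = 2.130 × 10^-3 mol
n(As2O3) in the whole flask = 2.130 × 10^-3 × 500.0/50.00 = 0.02130 mol
mass of As2O3 = 0.02130 × 197.84 = 4.213 g

4.213 g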